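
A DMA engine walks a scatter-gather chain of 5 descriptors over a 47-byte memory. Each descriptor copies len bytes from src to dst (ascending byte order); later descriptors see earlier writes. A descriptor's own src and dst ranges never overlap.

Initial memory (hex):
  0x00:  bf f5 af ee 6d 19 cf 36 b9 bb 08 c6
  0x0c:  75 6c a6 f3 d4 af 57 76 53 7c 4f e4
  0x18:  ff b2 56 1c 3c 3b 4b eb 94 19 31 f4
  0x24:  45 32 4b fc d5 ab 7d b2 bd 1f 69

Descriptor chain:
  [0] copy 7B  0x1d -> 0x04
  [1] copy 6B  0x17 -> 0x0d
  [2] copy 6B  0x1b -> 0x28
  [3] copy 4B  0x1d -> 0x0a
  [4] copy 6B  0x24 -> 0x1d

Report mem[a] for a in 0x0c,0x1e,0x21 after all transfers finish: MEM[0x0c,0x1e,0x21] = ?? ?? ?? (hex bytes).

#0 dst[0x04+7] := {0x3b,0x4b,0xeb,0x94,0x19,0x31,0xf4}
#1 dst[0x0d+6] := {0xe4,0xff,0xb2,0x56,0x1c,0x3c}
#2 dst[0x28+6] := {0x1c,0x3c,0x3b,0x4b,0xeb,0x94}
#3 dst[0x0a+4] := {0x3b,0x4b,0xeb,0x94}
#4 dst[0x1d+6] := {0x45,0x32,0x4b,0xfc,0x1c,0x3c}
query mem[0x0c]=0xeb, mem[0x1e]=0x32, mem[0x21]=0x1c

MEM[0x0c,0x1e,0x21] = eb 32 1c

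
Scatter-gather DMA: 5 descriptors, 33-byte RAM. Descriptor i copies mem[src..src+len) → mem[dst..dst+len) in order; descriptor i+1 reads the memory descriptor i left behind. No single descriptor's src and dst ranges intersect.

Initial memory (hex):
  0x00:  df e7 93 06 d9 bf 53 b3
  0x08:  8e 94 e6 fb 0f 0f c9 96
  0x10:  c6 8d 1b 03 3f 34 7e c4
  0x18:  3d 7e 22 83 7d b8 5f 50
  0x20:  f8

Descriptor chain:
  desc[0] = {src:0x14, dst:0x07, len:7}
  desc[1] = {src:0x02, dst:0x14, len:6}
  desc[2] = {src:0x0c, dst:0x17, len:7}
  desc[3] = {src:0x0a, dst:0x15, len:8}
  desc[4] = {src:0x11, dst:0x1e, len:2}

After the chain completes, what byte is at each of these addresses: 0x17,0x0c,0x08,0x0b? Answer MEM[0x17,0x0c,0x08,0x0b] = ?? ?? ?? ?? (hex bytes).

MEM[0x17,0x0c,0x08,0x0b] = 7e 7e 34 3d

D0: mem[0x07..0x0d] <- [3f 34 7e c4 3d 7e 22]
D1: mem[0x14..0x19] <- [93 06 d9 bf 53 3f]
D2: mem[0x17..0x1d] <- [7e 22 c9 96 c6 8d 1b]
D3: mem[0x15..0x1c] <- [c4 3d 7e 22 c9 96 c6 8d]
D4: mem[0x1e..0x1f] <- [8d 1b]
query mem[0x17]=0x7e, mem[0x0c]=0x7e, mem[0x08]=0x34, mem[0x0b]=0x3d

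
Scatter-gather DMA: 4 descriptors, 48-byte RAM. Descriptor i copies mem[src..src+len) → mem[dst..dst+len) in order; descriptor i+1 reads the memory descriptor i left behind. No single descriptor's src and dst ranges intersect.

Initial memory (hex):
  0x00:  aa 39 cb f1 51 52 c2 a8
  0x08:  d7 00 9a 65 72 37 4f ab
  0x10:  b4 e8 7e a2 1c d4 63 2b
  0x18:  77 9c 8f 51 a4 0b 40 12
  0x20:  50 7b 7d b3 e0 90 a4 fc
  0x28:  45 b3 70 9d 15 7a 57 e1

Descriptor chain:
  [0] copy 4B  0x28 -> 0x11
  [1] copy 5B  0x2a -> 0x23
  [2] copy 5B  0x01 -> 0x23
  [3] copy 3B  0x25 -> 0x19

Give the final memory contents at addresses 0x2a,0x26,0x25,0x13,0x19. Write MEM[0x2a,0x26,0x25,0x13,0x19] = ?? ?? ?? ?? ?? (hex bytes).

[0] 0x28->0x11 len=4 : 45 b3 70 9d
[1] 0x2a->0x23 len=5 : 70 9d 15 7a 57
[2] 0x01->0x23 len=5 : 39 cb f1 51 52
[3] 0x25->0x19 len=3 : f1 51 52
query mem[0x2a]=0x70, mem[0x26]=0x51, mem[0x25]=0xf1, mem[0x13]=0x70, mem[0x19]=0xf1

MEM[0x2a,0x26,0x25,0x13,0x19] = 70 51 f1 70 f1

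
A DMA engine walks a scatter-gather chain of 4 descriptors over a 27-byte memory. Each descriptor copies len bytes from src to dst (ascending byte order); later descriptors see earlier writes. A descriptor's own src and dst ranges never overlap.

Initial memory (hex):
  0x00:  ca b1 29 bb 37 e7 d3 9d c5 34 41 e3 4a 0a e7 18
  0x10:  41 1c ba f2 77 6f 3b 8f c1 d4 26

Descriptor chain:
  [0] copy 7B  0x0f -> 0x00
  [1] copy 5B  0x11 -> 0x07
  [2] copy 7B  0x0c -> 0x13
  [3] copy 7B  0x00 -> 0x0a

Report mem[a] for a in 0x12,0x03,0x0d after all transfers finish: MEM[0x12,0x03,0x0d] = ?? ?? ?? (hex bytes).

  after D0: wrote 7B at 0x00 = 18411cbaf2776f
  after D1: wrote 5B at 0x07 = 1cbaf2776f
  after D2: wrote 7B at 0x13 = 4a0ae718411cba
  after D3: wrote 7B at 0x0a = 18411cbaf2776f
query mem[0x12]=0xba, mem[0x03]=0xba, mem[0x0d]=0xba

MEM[0x12,0x03,0x0d] = ba ba ba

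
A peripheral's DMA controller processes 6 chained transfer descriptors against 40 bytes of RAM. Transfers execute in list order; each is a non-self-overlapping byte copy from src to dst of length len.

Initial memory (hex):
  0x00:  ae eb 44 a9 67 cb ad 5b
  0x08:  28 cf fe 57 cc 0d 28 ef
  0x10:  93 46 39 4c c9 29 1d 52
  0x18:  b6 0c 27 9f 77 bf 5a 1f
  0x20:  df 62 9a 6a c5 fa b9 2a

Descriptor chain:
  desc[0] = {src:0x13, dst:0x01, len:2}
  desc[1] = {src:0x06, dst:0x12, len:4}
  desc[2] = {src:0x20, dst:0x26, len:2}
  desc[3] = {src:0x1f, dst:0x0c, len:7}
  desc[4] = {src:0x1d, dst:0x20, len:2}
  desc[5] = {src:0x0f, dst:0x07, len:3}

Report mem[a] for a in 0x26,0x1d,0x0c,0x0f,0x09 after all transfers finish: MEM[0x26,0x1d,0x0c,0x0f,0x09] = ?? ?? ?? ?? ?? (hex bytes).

#0 dst[0x01+2] := {0x4c,0xc9}
#1 dst[0x12+4] := {0xad,0x5b,0x28,0xcf}
#2 dst[0x26+2] := {0xdf,0x62}
#3 dst[0x0c+7] := {0x1f,0xdf,0x62,0x9a,0x6a,0xc5,0xfa}
#4 dst[0x20+2] := {0xbf,0x5a}
#5 dst[0x07+3] := {0x9a,0x6a,0xc5}
query mem[0x26]=0xdf, mem[0x1d]=0xbf, mem[0x0c]=0x1f, mem[0x0f]=0x9a, mem[0x09]=0xc5

MEM[0x26,0x1d,0x0c,0x0f,0x09] = df bf 1f 9a c5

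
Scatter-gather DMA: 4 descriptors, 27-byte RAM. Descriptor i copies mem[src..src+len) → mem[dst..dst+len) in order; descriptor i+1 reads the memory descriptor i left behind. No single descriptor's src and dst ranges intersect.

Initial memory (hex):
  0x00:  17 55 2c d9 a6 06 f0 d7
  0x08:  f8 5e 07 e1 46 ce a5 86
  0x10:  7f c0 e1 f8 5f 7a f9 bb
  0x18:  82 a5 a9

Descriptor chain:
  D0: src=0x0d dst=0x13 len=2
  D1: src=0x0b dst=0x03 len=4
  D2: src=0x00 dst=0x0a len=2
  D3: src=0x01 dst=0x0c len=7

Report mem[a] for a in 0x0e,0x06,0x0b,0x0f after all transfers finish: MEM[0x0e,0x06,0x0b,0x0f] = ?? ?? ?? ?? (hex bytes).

#0 dst[0x13+2] := {0xce,0xa5}
#1 dst[0x03+4] := {0xe1,0x46,0xce,0xa5}
#2 dst[0x0a+2] := {0x17,0x55}
#3 dst[0x0c+7] := {0x55,0x2c,0xe1,0x46,0xce,0xa5,0xd7}
query mem[0x0e]=0xe1, mem[0x06]=0xa5, mem[0x0b]=0x55, mem[0x0f]=0x46

MEM[0x0e,0x06,0x0b,0x0f] = e1 a5 55 46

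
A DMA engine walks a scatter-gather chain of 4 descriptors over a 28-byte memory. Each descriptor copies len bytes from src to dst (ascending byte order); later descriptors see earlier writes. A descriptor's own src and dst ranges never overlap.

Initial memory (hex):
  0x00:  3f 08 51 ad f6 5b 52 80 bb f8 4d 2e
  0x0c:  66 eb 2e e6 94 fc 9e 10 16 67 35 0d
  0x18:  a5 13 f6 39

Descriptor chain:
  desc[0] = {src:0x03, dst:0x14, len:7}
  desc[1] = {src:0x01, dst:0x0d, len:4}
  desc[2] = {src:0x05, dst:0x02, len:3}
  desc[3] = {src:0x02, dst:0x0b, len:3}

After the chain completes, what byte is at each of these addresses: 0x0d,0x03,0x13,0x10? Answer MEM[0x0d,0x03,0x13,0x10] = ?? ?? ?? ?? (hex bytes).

MEM[0x0d,0x03,0x13,0x10] = 80 52 10 f6

#0 dst[0x14+7] := {0xad,0xf6,0x5b,0x52,0x80,0xbb,0xf8}
#1 dst[0x0d+4] := {0x08,0x51,0xad,0xf6}
#2 dst[0x02+3] := {0x5b,0x52,0x80}
#3 dst[0x0b+3] := {0x5b,0x52,0x80}
query mem[0x0d]=0x80, mem[0x03]=0x52, mem[0x13]=0x10, mem[0x10]=0xf6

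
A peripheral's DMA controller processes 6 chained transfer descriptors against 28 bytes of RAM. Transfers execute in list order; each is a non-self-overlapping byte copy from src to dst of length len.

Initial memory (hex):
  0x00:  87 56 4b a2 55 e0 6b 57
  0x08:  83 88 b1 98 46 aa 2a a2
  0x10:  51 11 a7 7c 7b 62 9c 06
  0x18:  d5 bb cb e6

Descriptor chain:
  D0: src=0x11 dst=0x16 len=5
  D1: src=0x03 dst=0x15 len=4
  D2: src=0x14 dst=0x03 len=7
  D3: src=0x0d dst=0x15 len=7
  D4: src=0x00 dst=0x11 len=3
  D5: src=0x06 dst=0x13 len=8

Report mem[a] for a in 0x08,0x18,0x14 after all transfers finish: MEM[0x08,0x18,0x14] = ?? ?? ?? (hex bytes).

D0: mem[0x16..0x1a] <- [11 a7 7c 7b 62]
D1: mem[0x15..0x18] <- [a2 55 e0 6b]
D2: mem[0x03..0x09] <- [7b a2 55 e0 6b 7b 62]
D3: mem[0x15..0x1b] <- [aa 2a a2 51 11 a7 7c]
D4: mem[0x11..0x13] <- [87 56 4b]
D5: mem[0x13..0x1a] <- [e0 6b 7b 62 b1 98 46 aa]
query mem[0x08]=0x7b, mem[0x18]=0x98, mem[0x14]=0x6b

MEM[0x08,0x18,0x14] = 7b 98 6b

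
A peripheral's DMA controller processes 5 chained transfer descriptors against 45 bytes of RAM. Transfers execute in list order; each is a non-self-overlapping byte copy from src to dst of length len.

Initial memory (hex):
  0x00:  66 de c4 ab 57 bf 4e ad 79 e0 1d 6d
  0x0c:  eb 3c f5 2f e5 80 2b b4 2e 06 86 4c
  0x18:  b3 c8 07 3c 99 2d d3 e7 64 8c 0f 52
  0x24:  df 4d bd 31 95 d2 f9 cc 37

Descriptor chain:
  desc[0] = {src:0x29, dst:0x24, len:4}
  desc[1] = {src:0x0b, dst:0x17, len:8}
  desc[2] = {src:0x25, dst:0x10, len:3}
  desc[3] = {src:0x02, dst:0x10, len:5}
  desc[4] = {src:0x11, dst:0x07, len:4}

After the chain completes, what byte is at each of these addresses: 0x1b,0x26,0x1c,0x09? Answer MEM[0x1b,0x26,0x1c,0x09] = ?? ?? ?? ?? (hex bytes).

  after D0: wrote 4B at 0x24 = d2f9cc37
  after D1: wrote 8B at 0x17 = 6deb3cf52fe5802b
  after D2: wrote 3B at 0x10 = f9cc37
  after D3: wrote 5B at 0x10 = c4ab57bf4e
  after D4: wrote 4B at 0x07 = ab57bf4e
query mem[0x1b]=0x2f, mem[0x26]=0xcc, mem[0x1c]=0xe5, mem[0x09]=0xbf

MEM[0x1b,0x26,0x1c,0x09] = 2f cc e5 bf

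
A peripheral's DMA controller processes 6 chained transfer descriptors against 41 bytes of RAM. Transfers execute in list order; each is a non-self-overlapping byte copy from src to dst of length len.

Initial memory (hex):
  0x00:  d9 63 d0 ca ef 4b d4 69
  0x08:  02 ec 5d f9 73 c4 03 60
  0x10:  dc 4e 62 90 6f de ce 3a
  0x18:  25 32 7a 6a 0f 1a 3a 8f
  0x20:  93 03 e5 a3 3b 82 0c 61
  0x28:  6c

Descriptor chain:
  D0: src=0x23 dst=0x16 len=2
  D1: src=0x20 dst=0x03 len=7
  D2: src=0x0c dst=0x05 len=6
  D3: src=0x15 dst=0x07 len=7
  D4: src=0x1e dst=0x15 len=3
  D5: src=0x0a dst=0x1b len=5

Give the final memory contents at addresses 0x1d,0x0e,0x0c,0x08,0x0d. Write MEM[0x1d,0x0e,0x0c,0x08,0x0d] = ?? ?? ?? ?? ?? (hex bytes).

  after D0: wrote 2B at 0x16 = a33b
  after D1: wrote 7B at 0x03 = 9303e5a33b820c
  after D2: wrote 6B at 0x05 = 73c40360dc4e
  after D3: wrote 7B at 0x07 = dea33b25327a6a
  after D4: wrote 3B at 0x15 = 3a8f93
  after D5: wrote 5B at 0x1b = 25327a6a03
query mem[0x1d]=0x7a, mem[0x0e]=0x03, mem[0x0c]=0x7a, mem[0x08]=0xa3, mem[0x0d]=0x6a

MEM[0x1d,0x0e,0x0c,0x08,0x0d] = 7a 03 7a a3 6a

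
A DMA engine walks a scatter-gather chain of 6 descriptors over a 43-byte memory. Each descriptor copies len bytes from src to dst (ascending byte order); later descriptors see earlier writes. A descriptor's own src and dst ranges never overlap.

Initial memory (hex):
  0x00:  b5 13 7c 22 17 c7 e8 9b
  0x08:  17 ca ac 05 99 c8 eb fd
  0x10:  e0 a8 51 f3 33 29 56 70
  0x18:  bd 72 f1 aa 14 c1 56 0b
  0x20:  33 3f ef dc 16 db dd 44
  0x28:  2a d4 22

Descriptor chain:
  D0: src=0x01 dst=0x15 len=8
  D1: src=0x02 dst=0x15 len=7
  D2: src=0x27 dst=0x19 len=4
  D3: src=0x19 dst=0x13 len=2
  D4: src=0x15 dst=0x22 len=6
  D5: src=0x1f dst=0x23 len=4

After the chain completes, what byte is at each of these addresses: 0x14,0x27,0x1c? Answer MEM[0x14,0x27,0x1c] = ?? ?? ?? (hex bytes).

[0] 0x01->0x15 len=8 : 13 7c 22 17 c7 e8 9b 17
[1] 0x02->0x15 len=7 : 7c 22 17 c7 e8 9b 17
[2] 0x27->0x19 len=4 : 44 2a d4 22
[3] 0x19->0x13 len=2 : 44 2a
[4] 0x15->0x22 len=6 : 7c 22 17 c7 44 2a
[5] 0x1f->0x23 len=4 : 0b 33 3f 7c
query mem[0x14]=0x2a, mem[0x27]=0x2a, mem[0x1c]=0x22

MEM[0x14,0x27,0x1c] = 2a 2a 22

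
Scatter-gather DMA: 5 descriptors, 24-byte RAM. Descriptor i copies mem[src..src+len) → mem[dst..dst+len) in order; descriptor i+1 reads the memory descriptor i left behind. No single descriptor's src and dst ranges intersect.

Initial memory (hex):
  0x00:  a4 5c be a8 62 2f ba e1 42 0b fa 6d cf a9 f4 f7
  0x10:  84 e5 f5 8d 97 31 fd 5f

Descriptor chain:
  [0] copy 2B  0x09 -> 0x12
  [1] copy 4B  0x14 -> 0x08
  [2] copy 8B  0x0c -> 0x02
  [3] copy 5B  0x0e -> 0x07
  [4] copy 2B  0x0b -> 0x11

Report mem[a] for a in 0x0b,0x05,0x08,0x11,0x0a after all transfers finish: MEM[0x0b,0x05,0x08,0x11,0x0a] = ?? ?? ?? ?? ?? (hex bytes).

MEM[0x0b,0x05,0x08,0x11,0x0a] = 0b f7 f7 0b e5

[0] 0x09->0x12 len=2 : 0b fa
[1] 0x14->0x08 len=4 : 97 31 fd 5f
[2] 0x0c->0x02 len=8 : cf a9 f4 f7 84 e5 0b fa
[3] 0x0e->0x07 len=5 : f4 f7 84 e5 0b
[4] 0x0b->0x11 len=2 : 0b cf
query mem[0x0b]=0x0b, mem[0x05]=0xf7, mem[0x08]=0xf7, mem[0x11]=0x0b, mem[0x0a]=0xe5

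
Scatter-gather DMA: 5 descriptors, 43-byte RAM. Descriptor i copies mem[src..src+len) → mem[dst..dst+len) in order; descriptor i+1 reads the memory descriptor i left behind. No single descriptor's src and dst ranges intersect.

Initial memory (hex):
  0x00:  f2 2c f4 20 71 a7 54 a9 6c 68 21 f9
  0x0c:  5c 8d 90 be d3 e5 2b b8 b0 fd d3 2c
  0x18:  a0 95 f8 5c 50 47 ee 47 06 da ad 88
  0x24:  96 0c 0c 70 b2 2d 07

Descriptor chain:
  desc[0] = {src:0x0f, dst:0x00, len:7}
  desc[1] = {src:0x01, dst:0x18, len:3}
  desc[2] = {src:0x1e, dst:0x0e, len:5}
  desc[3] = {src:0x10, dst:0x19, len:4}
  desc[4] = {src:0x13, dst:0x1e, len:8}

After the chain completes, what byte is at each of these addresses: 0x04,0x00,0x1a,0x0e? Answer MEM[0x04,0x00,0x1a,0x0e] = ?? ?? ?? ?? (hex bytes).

[0] 0x0f->0x00 len=7 : be d3 e5 2b b8 b0 fd
[1] 0x01->0x18 len=3 : d3 e5 2b
[2] 0x1e->0x0e len=5 : ee 47 06 da ad
[3] 0x10->0x19 len=4 : 06 da ad b8
[4] 0x13->0x1e len=8 : b8 b0 fd d3 2c d3 06 da
query mem[0x04]=0xb8, mem[0x00]=0xbe, mem[0x1a]=0xda, mem[0x0e]=0xee

MEM[0x04,0x00,0x1a,0x0e] = b8 be da ee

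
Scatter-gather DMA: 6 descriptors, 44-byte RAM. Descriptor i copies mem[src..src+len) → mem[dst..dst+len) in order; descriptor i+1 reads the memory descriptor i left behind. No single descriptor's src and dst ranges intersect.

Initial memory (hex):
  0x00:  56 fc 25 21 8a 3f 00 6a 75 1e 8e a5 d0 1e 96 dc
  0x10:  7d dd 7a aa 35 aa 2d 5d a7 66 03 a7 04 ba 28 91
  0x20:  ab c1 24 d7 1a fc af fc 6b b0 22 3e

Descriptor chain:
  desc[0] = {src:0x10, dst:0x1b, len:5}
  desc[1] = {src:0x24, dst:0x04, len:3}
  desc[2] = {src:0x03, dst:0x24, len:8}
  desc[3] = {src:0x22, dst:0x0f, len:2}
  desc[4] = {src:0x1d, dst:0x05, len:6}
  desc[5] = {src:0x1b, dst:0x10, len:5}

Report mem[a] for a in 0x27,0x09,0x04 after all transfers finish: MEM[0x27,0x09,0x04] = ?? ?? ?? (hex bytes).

  after D0: wrote 5B at 0x1b = 7ddd7aaa35
  after D1: wrote 3B at 0x04 = 1afcaf
  after D2: wrote 8B at 0x24 = 211afcaf6a751e8e
  after D3: wrote 2B at 0x0f = 24d7
  after D4: wrote 6B at 0x05 = 7aaa35abc124
  after D5: wrote 5B at 0x10 = 7ddd7aaa35
query mem[0x27]=0xaf, mem[0x09]=0xc1, mem[0x04]=0x1a

MEM[0x27,0x09,0x04] = af c1 1a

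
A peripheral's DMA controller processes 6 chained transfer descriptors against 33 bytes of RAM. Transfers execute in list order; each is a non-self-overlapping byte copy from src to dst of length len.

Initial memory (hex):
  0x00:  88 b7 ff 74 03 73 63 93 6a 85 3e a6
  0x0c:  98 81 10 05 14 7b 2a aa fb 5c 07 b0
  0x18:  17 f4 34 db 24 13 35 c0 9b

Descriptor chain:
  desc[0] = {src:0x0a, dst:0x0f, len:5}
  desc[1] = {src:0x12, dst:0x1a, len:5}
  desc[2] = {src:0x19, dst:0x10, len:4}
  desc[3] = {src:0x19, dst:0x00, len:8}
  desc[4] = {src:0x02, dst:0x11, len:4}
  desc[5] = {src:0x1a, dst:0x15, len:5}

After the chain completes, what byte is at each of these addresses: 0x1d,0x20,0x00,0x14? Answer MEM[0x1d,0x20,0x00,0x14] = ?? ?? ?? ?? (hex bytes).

MEM[0x1d,0x20,0x00,0x14] = 5c 9b f4 07

D0: mem[0x0f..0x13] <- [3e a6 98 81 10]
D1: mem[0x1a..0x1e] <- [81 10 fb 5c 07]
D2: mem[0x10..0x13] <- [f4 81 10 fb]
D3: mem[0x00..0x07] <- [f4 81 10 fb 5c 07 c0 9b]
D4: mem[0x11..0x14] <- [10 fb 5c 07]
D5: mem[0x15..0x19] <- [81 10 fb 5c 07]
query mem[0x1d]=0x5c, mem[0x20]=0x9b, mem[0x00]=0xf4, mem[0x14]=0x07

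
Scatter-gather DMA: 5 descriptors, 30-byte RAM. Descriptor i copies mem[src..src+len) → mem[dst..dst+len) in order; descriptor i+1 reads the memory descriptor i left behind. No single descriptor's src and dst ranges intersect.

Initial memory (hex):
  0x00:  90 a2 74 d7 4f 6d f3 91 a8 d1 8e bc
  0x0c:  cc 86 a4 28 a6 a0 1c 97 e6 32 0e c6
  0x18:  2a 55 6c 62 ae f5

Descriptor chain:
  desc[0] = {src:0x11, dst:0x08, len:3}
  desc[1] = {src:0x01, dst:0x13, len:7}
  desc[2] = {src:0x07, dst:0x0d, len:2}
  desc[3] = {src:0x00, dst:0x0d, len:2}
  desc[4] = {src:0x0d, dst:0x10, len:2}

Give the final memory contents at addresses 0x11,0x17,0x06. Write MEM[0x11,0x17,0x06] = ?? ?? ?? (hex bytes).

MEM[0x11,0x17,0x06] = a2 6d f3

#0 dst[0x08+3] := {0xa0,0x1c,0x97}
#1 dst[0x13+7] := {0xa2,0x74,0xd7,0x4f,0x6d,0xf3,0x91}
#2 dst[0x0d+2] := {0x91,0xa0}
#3 dst[0x0d+2] := {0x90,0xa2}
#4 dst[0x10+2] := {0x90,0xa2}
query mem[0x11]=0xa2, mem[0x17]=0x6d, mem[0x06]=0xf3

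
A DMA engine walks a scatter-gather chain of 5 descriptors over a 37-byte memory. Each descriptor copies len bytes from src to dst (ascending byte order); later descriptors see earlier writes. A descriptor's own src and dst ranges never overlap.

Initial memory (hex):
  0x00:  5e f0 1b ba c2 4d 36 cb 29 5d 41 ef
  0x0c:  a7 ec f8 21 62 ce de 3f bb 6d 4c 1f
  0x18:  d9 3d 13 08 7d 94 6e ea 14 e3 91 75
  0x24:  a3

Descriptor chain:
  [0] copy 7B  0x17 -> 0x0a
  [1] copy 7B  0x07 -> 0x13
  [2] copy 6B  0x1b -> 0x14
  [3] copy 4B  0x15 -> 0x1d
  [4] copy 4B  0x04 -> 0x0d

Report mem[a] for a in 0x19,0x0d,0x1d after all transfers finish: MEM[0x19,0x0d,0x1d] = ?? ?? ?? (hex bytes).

[0] 0x17->0x0a len=7 : 1f d9 3d 13 08 7d 94
[1] 0x07->0x13 len=7 : cb 29 5d 1f d9 3d 13
[2] 0x1b->0x14 len=6 : 08 7d 94 6e ea 14
[3] 0x15->0x1d len=4 : 7d 94 6e ea
[4] 0x04->0x0d len=4 : c2 4d 36 cb
query mem[0x19]=0x14, mem[0x0d]=0xc2, mem[0x1d]=0x7d

MEM[0x19,0x0d,0x1d] = 14 c2 7d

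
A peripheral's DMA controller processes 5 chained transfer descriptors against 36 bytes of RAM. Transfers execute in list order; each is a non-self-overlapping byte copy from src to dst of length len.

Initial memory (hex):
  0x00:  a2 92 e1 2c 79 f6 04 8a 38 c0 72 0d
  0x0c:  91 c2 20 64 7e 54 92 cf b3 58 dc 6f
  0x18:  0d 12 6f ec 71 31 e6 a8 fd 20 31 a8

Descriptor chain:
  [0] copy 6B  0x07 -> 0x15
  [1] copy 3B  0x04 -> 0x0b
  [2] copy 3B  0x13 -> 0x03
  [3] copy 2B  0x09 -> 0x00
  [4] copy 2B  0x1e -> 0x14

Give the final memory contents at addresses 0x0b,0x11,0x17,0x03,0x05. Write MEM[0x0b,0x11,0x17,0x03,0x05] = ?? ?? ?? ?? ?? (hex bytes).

MEM[0x0b,0x11,0x17,0x03,0x05] = 79 54 c0 cf 8a

#0 dst[0x15+6] := {0x8a,0x38,0xc0,0x72,0x0d,0x91}
#1 dst[0x0b+3] := {0x79,0xf6,0x04}
#2 dst[0x03+3] := {0xcf,0xb3,0x8a}
#3 dst[0x00+2] := {0xc0,0x72}
#4 dst[0x14+2] := {0xe6,0xa8}
query mem[0x0b]=0x79, mem[0x11]=0x54, mem[0x17]=0xc0, mem[0x03]=0xcf, mem[0x05]=0x8a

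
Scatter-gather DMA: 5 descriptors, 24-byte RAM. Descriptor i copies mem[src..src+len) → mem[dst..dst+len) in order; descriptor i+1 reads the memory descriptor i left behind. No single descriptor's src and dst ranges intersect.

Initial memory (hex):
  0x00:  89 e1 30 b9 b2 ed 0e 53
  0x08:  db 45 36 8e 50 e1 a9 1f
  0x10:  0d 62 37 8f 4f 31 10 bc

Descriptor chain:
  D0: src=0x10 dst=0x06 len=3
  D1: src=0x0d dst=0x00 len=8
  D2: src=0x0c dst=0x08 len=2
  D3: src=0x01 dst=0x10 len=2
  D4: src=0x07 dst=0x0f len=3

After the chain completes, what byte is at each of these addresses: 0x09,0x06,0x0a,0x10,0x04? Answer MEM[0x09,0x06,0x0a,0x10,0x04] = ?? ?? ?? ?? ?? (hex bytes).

[0] 0x10->0x06 len=3 : 0d 62 37
[1] 0x0d->0x00 len=8 : e1 a9 1f 0d 62 37 8f 4f
[2] 0x0c->0x08 len=2 : 50 e1
[3] 0x01->0x10 len=2 : a9 1f
[4] 0x07->0x0f len=3 : 4f 50 e1
query mem[0x09]=0xe1, mem[0x06]=0x8f, mem[0x0a]=0x36, mem[0x10]=0x50, mem[0x04]=0x62

MEM[0x09,0x06,0x0a,0x10,0x04] = e1 8f 36 50 62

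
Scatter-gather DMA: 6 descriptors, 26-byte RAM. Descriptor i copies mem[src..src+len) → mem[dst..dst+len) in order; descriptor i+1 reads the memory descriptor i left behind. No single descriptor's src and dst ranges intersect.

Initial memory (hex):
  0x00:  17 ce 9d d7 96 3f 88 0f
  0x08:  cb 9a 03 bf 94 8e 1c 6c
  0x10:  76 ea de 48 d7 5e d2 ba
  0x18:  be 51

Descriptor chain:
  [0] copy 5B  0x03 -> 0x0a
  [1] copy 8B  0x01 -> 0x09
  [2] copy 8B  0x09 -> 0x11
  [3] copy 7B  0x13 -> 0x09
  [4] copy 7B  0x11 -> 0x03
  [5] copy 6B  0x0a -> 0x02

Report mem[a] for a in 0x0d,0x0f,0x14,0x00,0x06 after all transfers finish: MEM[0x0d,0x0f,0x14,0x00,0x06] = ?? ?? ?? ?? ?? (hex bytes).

#0 dst[0x0a+5] := {0xd7,0x96,0x3f,0x88,0x0f}
#1 dst[0x09+8] := {0xce,0x9d,0xd7,0x96,0x3f,0x88,0x0f,0xcb}
#2 dst[0x11+8] := {0xce,0x9d,0xd7,0x96,0x3f,0x88,0x0f,0xcb}
#3 dst[0x09+7] := {0xd7,0x96,0x3f,0x88,0x0f,0xcb,0x51}
#4 dst[0x03+7] := {0xce,0x9d,0xd7,0x96,0x3f,0x88,0x0f}
#5 dst[0x02+6] := {0x96,0x3f,0x88,0x0f,0xcb,0x51}
query mem[0x0d]=0x0f, mem[0x0f]=0x51, mem[0x14]=0x96, mem[0x00]=0x17, mem[0x06]=0xcb

MEM[0x0d,0x0f,0x14,0x00,0x06] = 0f 51 96 17 cb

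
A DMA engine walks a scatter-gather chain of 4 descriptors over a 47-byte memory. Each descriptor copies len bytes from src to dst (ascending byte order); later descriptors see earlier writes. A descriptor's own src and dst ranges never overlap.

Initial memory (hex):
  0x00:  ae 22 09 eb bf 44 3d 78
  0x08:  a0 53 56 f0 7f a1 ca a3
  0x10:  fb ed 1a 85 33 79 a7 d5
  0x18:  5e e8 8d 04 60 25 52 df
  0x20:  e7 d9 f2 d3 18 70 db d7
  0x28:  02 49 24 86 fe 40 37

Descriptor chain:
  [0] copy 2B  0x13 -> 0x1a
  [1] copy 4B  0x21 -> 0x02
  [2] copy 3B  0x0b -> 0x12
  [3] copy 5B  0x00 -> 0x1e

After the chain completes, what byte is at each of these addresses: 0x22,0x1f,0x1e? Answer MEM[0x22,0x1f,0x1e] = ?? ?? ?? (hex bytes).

#0 dst[0x1a+2] := {0x85,0x33}
#1 dst[0x02+4] := {0xd9,0xf2,0xd3,0x18}
#2 dst[0x12+3] := {0xf0,0x7f,0xa1}
#3 dst[0x1e+5] := {0xae,0x22,0xd9,0xf2,0xd3}
query mem[0x22]=0xd3, mem[0x1f]=0x22, mem[0x1e]=0xae

MEM[0x22,0x1f,0x1e] = d3 22 ae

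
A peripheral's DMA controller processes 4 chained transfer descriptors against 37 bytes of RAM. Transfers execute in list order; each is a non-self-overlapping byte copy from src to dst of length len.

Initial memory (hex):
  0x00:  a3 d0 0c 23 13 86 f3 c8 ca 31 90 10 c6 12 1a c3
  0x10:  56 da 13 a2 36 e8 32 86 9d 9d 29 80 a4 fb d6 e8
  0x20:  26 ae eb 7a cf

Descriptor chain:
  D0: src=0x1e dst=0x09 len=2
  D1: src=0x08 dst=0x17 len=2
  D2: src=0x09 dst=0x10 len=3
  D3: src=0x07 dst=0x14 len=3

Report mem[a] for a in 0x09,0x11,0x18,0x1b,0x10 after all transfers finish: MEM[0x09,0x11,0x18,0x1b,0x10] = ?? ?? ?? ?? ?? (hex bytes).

D0: mem[0x09..0x0a] <- [d6 e8]
D1: mem[0x17..0x18] <- [ca d6]
D2: mem[0x10..0x12] <- [d6 e8 10]
D3: mem[0x14..0x16] <- [c8 ca d6]
query mem[0x09]=0xd6, mem[0x11]=0xe8, mem[0x18]=0xd6, mem[0x1b]=0x80, mem[0x10]=0xd6

MEM[0x09,0x11,0x18,0x1b,0x10] = d6 e8 d6 80 d6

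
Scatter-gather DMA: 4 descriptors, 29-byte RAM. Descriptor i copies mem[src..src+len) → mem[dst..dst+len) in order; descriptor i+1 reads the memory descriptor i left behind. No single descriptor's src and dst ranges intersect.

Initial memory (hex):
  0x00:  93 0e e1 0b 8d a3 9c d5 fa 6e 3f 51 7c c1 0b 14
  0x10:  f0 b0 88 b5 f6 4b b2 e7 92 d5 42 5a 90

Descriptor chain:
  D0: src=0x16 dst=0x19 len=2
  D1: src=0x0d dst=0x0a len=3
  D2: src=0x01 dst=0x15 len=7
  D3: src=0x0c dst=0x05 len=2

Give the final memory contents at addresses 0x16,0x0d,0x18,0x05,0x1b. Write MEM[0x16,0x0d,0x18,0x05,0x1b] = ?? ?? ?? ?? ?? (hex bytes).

D0: mem[0x19..0x1a] <- [b2 e7]
D1: mem[0x0a..0x0c] <- [c1 0b 14]
D2: mem[0x15..0x1b] <- [0e e1 0b 8d a3 9c d5]
D3: mem[0x05..0x06] <- [14 c1]
query mem[0x16]=0xe1, mem[0x0d]=0xc1, mem[0x18]=0x8d, mem[0x05]=0x14, mem[0x1b]=0xd5

MEM[0x16,0x0d,0x18,0x05,0x1b] = e1 c1 8d 14 d5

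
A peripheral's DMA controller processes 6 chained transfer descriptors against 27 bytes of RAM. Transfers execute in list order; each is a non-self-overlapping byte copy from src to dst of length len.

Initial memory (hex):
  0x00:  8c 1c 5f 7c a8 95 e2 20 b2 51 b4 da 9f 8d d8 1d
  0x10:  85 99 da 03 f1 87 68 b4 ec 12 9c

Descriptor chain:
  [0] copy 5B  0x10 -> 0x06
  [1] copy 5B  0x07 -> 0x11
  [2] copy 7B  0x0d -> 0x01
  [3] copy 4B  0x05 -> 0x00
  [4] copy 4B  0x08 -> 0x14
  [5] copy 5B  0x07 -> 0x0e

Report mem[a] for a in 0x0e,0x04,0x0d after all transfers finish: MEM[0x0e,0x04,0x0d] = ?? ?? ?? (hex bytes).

[0] 0x10->0x06 len=5 : 85 99 da 03 f1
[1] 0x07->0x11 len=5 : 99 da 03 f1 da
[2] 0x0d->0x01 len=7 : 8d d8 1d 85 99 da 03
[3] 0x05->0x00 len=4 : 99 da 03 da
[4] 0x08->0x14 len=4 : da 03 f1 da
[5] 0x07->0x0e len=5 : 03 da 03 f1 da
query mem[0x0e]=0x03, mem[0x04]=0x85, mem[0x0d]=0x8d

MEM[0x0e,0x04,0x0d] = 03 85 8d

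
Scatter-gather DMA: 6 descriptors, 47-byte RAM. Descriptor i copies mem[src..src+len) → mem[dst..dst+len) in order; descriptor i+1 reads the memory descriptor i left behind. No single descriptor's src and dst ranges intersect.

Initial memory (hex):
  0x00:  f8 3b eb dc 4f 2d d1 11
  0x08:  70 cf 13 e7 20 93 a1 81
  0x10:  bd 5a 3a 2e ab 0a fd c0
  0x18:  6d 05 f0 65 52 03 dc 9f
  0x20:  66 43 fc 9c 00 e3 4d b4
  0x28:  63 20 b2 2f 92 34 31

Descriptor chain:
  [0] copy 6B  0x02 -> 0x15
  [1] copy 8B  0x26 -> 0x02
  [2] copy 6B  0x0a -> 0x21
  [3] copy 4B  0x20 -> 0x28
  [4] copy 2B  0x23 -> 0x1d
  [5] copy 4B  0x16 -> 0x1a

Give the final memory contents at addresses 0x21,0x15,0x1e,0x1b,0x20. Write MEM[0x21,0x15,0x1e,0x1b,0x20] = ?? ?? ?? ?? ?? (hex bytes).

  after D0: wrote 6B at 0x15 = ebdc4f2dd111
  after D1: wrote 8B at 0x02 = 4db46320b22f9234
  after D2: wrote 6B at 0x21 = 13e72093a181
  after D3: wrote 4B at 0x28 = 6613e720
  after D4: wrote 2B at 0x1d = 2093
  after D5: wrote 4B at 0x1a = dc4f2dd1
query mem[0x21]=0x13, mem[0x15]=0xeb, mem[0x1e]=0x93, mem[0x1b]=0x4f, mem[0x20]=0x66

MEM[0x21,0x15,0x1e,0x1b,0x20] = 13 eb 93 4f 66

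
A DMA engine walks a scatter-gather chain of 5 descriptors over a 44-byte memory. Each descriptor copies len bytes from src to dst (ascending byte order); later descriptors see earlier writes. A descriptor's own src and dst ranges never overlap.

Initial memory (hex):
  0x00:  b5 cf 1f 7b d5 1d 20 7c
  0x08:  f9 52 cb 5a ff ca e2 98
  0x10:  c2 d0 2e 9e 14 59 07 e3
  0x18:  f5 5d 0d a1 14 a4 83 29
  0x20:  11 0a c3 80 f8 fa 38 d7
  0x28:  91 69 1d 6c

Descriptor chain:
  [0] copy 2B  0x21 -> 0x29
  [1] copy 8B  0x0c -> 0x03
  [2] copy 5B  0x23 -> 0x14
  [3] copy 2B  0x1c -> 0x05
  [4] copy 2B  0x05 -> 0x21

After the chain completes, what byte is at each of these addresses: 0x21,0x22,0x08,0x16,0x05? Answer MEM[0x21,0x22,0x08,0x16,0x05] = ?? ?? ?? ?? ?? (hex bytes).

#0 dst[0x29+2] := {0x0a,0xc3}
#1 dst[0x03+8] := {0xff,0xca,0xe2,0x98,0xc2,0xd0,0x2e,0x9e}
#2 dst[0x14+5] := {0x80,0xf8,0xfa,0x38,0xd7}
#3 dst[0x05+2] := {0x14,0xa4}
#4 dst[0x21+2] := {0x14,0xa4}
query mem[0x21]=0x14, mem[0x22]=0xa4, mem[0x08]=0xd0, mem[0x16]=0xfa, mem[0x05]=0x14

MEM[0x21,0x22,0x08,0x16,0x05] = 14 a4 d0 fa 14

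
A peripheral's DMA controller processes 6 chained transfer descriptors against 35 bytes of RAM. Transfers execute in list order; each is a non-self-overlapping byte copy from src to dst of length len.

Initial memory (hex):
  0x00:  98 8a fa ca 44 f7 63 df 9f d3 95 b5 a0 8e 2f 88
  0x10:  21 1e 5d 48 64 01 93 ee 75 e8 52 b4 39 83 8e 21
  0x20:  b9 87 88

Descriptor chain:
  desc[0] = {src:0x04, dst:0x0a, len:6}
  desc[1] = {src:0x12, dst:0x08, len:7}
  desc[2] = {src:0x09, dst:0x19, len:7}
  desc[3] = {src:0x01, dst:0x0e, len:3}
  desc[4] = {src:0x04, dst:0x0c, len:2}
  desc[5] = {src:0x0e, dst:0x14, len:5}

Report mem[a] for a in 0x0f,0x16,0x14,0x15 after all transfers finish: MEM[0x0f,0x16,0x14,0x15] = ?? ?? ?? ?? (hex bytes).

  after D0: wrote 6B at 0x0a = 44f763df9fd3
  after D1: wrote 7B at 0x08 = 5d48640193ee75
  after D2: wrote 7B at 0x19 = 48640193ee75d3
  after D3: wrote 3B at 0x0e = 8afaca
  after D4: wrote 2B at 0x0c = 44f7
  after D5: wrote 5B at 0x14 = 8afaca1e5d
query mem[0x0f]=0xfa, mem[0x16]=0xca, mem[0x14]=0x8a, mem[0x15]=0xfa

MEM[0x0f,0x16,0x14,0x15] = fa ca 8a fa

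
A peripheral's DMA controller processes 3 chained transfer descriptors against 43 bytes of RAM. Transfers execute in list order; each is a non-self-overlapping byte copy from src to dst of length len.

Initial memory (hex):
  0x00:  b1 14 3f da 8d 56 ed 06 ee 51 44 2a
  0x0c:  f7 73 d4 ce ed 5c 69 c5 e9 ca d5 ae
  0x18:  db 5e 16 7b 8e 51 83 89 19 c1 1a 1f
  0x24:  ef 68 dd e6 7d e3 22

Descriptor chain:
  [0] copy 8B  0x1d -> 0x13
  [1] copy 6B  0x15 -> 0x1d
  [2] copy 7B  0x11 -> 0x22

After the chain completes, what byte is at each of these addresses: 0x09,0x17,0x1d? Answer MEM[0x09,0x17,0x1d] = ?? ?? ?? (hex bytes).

MEM[0x09,0x17,0x1d] = 51 c1 89

[0] 0x1d->0x13 len=8 : 51 83 89 19 c1 1a 1f ef
[1] 0x15->0x1d len=6 : 89 19 c1 1a 1f ef
[2] 0x11->0x22 len=7 : 5c 69 51 83 89 19 c1
query mem[0x09]=0x51, mem[0x17]=0xc1, mem[0x1d]=0x89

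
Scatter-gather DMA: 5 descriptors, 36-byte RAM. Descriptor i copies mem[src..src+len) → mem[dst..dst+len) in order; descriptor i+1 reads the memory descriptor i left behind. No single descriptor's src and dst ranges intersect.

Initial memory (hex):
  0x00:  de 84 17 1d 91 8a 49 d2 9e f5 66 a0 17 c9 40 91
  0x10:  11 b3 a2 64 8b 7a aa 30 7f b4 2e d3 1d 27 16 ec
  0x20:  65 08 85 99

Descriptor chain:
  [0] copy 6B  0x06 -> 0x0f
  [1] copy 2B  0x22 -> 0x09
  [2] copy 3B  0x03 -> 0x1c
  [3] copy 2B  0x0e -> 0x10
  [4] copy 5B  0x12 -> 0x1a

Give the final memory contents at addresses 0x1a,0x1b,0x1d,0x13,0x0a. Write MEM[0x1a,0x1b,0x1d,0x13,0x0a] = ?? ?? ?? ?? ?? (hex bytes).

MEM[0x1a,0x1b,0x1d,0x13,0x0a] = f5 66 7a 66 99

#0 dst[0x0f+6] := {0x49,0xd2,0x9e,0xf5,0x66,0xa0}
#1 dst[0x09+2] := {0x85,0x99}
#2 dst[0x1c+3] := {0x1d,0x91,0x8a}
#3 dst[0x10+2] := {0x40,0x49}
#4 dst[0x1a+5] := {0xf5,0x66,0xa0,0x7a,0xaa}
query mem[0x1a]=0xf5, mem[0x1b]=0x66, mem[0x1d]=0x7a, mem[0x13]=0x66, mem[0x0a]=0x99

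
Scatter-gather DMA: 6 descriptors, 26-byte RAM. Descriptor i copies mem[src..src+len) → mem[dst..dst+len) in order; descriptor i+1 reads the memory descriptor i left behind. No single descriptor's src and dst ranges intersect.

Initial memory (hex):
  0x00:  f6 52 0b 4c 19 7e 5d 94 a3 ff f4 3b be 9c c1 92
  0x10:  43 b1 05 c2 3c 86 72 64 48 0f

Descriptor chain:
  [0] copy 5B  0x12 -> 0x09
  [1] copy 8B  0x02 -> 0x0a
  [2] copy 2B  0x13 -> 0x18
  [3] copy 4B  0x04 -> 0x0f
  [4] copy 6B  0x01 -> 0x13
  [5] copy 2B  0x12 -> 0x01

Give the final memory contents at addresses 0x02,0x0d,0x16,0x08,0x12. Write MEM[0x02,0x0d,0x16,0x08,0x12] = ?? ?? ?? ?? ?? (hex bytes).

#0 dst[0x09+5] := {0x05,0xc2,0x3c,0x86,0x72}
#1 dst[0x0a+8] := {0x0b,0x4c,0x19,0x7e,0x5d,0x94,0xa3,0x05}
#2 dst[0x18+2] := {0xc2,0x3c}
#3 dst[0x0f+4] := {0x19,0x7e,0x5d,0x94}
#4 dst[0x13+6] := {0x52,0x0b,0x4c,0x19,0x7e,0x5d}
#5 dst[0x01+2] := {0x94,0x52}
query mem[0x02]=0x52, mem[0x0d]=0x7e, mem[0x16]=0x19, mem[0x08]=0xa3, mem[0x12]=0x94

MEM[0x02,0x0d,0x16,0x08,0x12] = 52 7e 19 a3 94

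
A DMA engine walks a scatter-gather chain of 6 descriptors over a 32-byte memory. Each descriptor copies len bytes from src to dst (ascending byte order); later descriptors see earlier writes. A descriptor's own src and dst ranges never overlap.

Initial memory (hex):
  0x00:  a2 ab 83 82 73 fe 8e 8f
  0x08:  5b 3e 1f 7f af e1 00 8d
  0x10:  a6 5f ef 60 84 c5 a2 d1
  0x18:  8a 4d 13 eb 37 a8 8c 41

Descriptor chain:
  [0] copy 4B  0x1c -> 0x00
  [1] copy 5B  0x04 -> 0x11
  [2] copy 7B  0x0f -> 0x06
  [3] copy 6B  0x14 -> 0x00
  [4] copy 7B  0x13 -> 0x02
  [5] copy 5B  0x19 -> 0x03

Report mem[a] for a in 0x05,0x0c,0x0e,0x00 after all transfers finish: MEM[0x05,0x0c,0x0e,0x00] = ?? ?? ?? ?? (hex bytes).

MEM[0x05,0x0c,0x0e,0x00] = eb 5b 00 8f

  after D0: wrote 4B at 0x00 = 37a88c41
  after D1: wrote 5B at 0x11 = 73fe8e8f5b
  after D2: wrote 7B at 0x06 = 8da673fe8e8f5b
  after D3: wrote 6B at 0x00 = 8f5ba2d18a4d
  after D4: wrote 7B at 0x02 = 8e8f5ba2d18a4d
  after D5: wrote 5B at 0x03 = 4d13eb37a8
query mem[0x05]=0xeb, mem[0x0c]=0x5b, mem[0x0e]=0x00, mem[0x00]=0x8f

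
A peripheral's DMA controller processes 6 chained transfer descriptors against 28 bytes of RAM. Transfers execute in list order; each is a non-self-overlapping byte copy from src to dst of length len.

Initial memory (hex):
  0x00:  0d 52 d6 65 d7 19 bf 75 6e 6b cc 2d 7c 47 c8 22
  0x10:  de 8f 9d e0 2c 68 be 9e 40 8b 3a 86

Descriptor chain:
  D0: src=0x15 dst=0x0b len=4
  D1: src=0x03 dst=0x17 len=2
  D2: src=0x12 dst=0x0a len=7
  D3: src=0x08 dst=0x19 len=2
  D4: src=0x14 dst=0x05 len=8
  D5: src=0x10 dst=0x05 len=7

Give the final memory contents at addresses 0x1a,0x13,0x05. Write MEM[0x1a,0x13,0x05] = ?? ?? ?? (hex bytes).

D0: mem[0x0b..0x0e] <- [68 be 9e 40]
D1: mem[0x17..0x18] <- [65 d7]
D2: mem[0x0a..0x10] <- [9d e0 2c 68 be 65 d7]
D3: mem[0x19..0x1a] <- [6e 6b]
D4: mem[0x05..0x0c] <- [2c 68 be 65 d7 6e 6b 86]
D5: mem[0x05..0x0b] <- [d7 8f 9d e0 2c 68 be]
query mem[0x1a]=0x6b, mem[0x13]=0xe0, mem[0x05]=0xd7

MEM[0x1a,0x13,0x05] = 6b e0 d7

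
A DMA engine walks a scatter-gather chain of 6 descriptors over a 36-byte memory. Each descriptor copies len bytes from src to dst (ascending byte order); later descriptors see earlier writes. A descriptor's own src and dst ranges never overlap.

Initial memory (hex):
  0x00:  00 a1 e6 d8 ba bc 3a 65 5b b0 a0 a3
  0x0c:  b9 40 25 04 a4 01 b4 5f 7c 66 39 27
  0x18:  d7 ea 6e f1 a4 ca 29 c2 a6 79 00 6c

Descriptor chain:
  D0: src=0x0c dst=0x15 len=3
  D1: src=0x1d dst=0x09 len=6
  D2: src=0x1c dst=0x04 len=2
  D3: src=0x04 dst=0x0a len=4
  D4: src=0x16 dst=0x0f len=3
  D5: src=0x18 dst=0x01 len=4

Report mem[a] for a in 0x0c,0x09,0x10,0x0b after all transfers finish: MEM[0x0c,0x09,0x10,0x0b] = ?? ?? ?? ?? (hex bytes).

MEM[0x0c,0x09,0x10,0x0b] = 3a ca 25 ca

D0: mem[0x15..0x17] <- [b9 40 25]
D1: mem[0x09..0x0e] <- [ca 29 c2 a6 79 00]
D2: mem[0x04..0x05] <- [a4 ca]
D3: mem[0x0a..0x0d] <- [a4 ca 3a 65]
D4: mem[0x0f..0x11] <- [40 25 d7]
D5: mem[0x01..0x04] <- [d7 ea 6e f1]
query mem[0x0c]=0x3a, mem[0x09]=0xca, mem[0x10]=0x25, mem[0x0b]=0xca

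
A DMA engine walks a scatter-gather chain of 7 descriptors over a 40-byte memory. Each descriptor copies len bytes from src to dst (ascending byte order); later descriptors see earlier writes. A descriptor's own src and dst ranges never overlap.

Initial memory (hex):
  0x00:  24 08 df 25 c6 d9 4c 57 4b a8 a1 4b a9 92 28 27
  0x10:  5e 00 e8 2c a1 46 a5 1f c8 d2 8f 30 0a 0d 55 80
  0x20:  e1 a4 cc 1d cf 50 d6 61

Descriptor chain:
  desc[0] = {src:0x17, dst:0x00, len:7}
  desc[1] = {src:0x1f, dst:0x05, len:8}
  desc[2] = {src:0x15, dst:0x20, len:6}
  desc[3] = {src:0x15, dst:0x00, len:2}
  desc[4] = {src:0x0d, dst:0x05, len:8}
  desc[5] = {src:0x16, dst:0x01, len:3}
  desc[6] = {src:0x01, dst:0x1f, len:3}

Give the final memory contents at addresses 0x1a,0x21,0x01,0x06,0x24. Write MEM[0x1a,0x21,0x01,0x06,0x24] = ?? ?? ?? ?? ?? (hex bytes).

[0] 0x17->0x00 len=7 : 1f c8 d2 8f 30 0a 0d
[1] 0x1f->0x05 len=8 : 80 e1 a4 cc 1d cf 50 d6
[2] 0x15->0x20 len=6 : 46 a5 1f c8 d2 8f
[3] 0x15->0x00 len=2 : 46 a5
[4] 0x0d->0x05 len=8 : 92 28 27 5e 00 e8 2c a1
[5] 0x16->0x01 len=3 : a5 1f c8
[6] 0x01->0x1f len=3 : a5 1f c8
query mem[0x1a]=0x8f, mem[0x21]=0xc8, mem[0x01]=0xa5, mem[0x06]=0x28, mem[0x24]=0xd2

MEM[0x1a,0x21,0x01,0x06,0x24] = 8f c8 a5 28 d2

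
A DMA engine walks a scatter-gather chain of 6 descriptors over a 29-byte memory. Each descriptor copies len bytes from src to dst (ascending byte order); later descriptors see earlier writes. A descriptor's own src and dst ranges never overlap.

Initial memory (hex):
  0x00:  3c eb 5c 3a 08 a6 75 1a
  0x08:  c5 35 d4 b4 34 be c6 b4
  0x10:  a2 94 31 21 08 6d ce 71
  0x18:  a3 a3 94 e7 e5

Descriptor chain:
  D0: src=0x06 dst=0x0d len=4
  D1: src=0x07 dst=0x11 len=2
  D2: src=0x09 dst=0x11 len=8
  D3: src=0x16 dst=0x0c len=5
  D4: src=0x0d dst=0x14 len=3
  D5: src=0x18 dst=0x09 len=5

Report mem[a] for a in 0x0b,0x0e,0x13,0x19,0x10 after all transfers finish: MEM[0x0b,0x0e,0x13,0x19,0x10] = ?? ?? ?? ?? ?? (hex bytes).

MEM[0x0b,0x0e,0x13,0x19,0x10] = 94 35 b4 a3 94

  after D0: wrote 4B at 0x0d = 751ac535
  after D1: wrote 2B at 0x11 = 1ac5
  after D2: wrote 8B at 0x11 = 35d4b434751ac535
  after D3: wrote 5B at 0x0c = 1ac535a394
  after D4: wrote 3B at 0x14 = c535a3
  after D5: wrote 5B at 0x09 = 35a394e7e5
query mem[0x0b]=0x94, mem[0x0e]=0x35, mem[0x13]=0xb4, mem[0x19]=0xa3, mem[0x10]=0x94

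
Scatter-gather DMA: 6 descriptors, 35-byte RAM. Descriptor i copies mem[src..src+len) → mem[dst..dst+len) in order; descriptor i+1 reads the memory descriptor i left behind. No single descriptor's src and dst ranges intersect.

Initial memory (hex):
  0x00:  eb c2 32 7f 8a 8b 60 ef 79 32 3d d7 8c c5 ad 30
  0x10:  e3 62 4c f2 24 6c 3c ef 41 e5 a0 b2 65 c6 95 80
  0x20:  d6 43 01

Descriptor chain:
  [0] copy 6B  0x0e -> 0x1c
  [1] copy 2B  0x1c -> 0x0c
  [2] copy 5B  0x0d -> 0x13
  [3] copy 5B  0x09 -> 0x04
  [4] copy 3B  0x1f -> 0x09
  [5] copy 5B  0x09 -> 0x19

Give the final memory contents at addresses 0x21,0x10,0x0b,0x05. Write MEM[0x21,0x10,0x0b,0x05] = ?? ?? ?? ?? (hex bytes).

[0] 0x0e->0x1c len=6 : ad 30 e3 62 4c f2
[1] 0x1c->0x0c len=2 : ad 30
[2] 0x0d->0x13 len=5 : 30 ad 30 e3 62
[3] 0x09->0x04 len=5 : 32 3d d7 ad 30
[4] 0x1f->0x09 len=3 : 62 4c f2
[5] 0x09->0x19 len=5 : 62 4c f2 ad 30
query mem[0x21]=0xf2, mem[0x10]=0xe3, mem[0x0b]=0xf2, mem[0x05]=0x3d

MEM[0x21,0x10,0x0b,0x05] = f2 e3 f2 3d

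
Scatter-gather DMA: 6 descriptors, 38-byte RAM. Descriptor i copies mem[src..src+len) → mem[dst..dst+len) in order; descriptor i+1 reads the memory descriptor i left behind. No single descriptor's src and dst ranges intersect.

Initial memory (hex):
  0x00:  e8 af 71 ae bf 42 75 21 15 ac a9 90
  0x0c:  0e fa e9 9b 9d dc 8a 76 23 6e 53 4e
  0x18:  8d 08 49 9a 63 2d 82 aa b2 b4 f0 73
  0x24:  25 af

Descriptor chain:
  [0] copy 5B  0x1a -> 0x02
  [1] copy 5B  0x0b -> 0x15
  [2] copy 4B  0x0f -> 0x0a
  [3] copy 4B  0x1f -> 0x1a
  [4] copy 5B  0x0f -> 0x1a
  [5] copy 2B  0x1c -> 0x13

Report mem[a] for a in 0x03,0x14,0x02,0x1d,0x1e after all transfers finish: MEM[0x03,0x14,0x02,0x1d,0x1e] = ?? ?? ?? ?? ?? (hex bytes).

#0 dst[0x02+5] := {0x49,0x9a,0x63,0x2d,0x82}
#1 dst[0x15+5] := {0x90,0x0e,0xfa,0xe9,0x9b}
#2 dst[0x0a+4] := {0x9b,0x9d,0xdc,0x8a}
#3 dst[0x1a+4] := {0xaa,0xb2,0xb4,0xf0}
#4 dst[0x1a+5] := {0x9b,0x9d,0xdc,0x8a,0x76}
#5 dst[0x13+2] := {0xdc,0x8a}
query mem[0x03]=0x9a, mem[0x14]=0x8a, mem[0x02]=0x49, mem[0x1d]=0x8a, mem[0x1e]=0x76

MEM[0x03,0x14,0x02,0x1d,0x1e] = 9a 8a 49 8a 76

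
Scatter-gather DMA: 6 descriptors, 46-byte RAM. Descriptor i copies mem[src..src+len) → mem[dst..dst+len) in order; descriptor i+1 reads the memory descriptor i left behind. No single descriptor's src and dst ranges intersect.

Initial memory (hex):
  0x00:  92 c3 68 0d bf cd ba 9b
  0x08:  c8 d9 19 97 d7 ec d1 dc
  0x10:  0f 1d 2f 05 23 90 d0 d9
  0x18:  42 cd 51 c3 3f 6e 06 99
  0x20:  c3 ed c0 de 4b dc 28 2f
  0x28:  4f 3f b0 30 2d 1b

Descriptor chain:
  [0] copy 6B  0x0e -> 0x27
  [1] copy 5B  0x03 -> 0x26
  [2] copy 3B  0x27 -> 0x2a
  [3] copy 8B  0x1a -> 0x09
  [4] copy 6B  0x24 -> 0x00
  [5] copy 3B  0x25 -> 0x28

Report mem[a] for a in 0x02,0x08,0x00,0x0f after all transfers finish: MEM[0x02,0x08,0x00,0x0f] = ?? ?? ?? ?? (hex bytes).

MEM[0x02,0x08,0x00,0x0f] = 0d c8 4b c3

[0] 0x0e->0x27 len=6 : d1 dc 0f 1d 2f 05
[1] 0x03->0x26 len=5 : 0d bf cd ba 9b
[2] 0x27->0x2a len=3 : bf cd ba
[3] 0x1a->0x09 len=8 : 51 c3 3f 6e 06 99 c3 ed
[4] 0x24->0x00 len=6 : 4b dc 0d bf cd ba
[5] 0x25->0x28 len=3 : dc 0d bf
query mem[0x02]=0x0d, mem[0x08]=0xc8, mem[0x00]=0x4b, mem[0x0f]=0xc3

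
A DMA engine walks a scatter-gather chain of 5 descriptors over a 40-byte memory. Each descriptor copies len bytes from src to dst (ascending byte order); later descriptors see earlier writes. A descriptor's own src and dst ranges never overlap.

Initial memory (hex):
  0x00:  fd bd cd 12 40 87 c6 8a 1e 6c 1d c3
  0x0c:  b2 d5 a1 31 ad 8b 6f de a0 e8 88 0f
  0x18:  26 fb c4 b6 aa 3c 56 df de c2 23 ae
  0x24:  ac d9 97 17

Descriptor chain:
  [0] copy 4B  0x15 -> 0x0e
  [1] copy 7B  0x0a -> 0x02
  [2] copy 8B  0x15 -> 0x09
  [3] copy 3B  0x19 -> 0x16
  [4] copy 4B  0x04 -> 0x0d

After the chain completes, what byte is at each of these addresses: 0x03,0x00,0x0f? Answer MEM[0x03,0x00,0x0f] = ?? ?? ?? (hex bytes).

MEM[0x03,0x00,0x0f] = c3 fd e8

#0 dst[0x0e+4] := {0xe8,0x88,0x0f,0x26}
#1 dst[0x02+7] := {0x1d,0xc3,0xb2,0xd5,0xe8,0x88,0x0f}
#2 dst[0x09+8] := {0xe8,0x88,0x0f,0x26,0xfb,0xc4,0xb6,0xaa}
#3 dst[0x16+3] := {0xfb,0xc4,0xb6}
#4 dst[0x0d+4] := {0xb2,0xd5,0xe8,0x88}
query mem[0x03]=0xc3, mem[0x00]=0xfd, mem[0x0f]=0xe8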